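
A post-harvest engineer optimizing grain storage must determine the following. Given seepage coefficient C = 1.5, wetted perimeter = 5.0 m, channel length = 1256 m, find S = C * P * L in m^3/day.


S = C * P * L
  = 1.5 * 5.0 * 1256
  = 9420 m^3/day


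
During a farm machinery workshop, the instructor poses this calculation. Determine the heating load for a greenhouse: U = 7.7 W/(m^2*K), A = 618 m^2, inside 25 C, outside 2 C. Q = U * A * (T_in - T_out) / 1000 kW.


dT = 25 - (2) = 23 K
Q = U * A * dT
  = 7.7 * 618 * 23
  = 109447.80 W = 109.45 kW


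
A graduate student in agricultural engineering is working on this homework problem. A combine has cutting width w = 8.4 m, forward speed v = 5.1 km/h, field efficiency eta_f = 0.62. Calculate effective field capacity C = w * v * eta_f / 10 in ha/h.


C = w * v * eta_f / 10
  = 8.4 * 5.1 * 0.62 / 10
  = 26.56 / 10
  = 2.66 ha/h


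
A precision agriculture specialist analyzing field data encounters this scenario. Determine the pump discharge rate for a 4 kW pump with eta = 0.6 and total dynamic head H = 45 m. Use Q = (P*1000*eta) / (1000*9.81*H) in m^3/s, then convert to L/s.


Q = (P * 1000 * eta) / (rho * g * H)
  = (4 * 1000 * 0.6) / (1000 * 9.81 * 45)
  = 2400 / 441450
  = 0.00544 m^3/s = 5.44 L/s


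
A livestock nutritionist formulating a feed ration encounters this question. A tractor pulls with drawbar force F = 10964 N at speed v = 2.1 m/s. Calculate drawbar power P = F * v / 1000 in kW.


P = F * v / 1000
  = 10964 * 2.1 / 1000
  = 23024.40 / 1000
  = 23.02 kW


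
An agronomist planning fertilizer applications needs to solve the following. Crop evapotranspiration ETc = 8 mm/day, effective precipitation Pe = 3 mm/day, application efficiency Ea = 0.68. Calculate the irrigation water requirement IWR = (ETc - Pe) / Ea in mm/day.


IWR = (ETc - Pe) / Ea
    = (8 - 3) / 0.68
    = 5 / 0.68
    = 7.35 mm/day


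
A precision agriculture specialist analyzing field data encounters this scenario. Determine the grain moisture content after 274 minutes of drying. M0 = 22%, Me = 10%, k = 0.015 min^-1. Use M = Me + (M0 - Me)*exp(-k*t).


M = Me + (M0 - Me) * e^(-k*t)
  = 10 + (22 - 10) * e^(-0.015*274)
  = 10 + 12 * e^(-4.110)
  = 10 + 12 * 0.01641
  = 10 + 0.1969
  = 10.20%


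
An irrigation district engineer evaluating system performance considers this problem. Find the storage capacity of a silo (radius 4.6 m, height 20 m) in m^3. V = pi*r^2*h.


V = pi * r^2 * h
  = pi * 4.6^2 * 20
  = pi * 21.16 * 20
  = 1329.52 m^3


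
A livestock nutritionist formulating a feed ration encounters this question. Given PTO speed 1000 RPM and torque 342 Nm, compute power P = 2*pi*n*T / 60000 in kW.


P = 2*pi*n*T / 60000
  = 2*pi * 1000 * 342 / 60000
  = 2148849.38 / 60000
  = 35.81 kW


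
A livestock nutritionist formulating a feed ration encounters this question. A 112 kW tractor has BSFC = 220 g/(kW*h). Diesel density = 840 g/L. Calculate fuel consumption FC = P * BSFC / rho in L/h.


FC = P * BSFC / rho_fuel
   = 112 * 220 / 840
   = 24640 / 840
   = 29.33 L/h


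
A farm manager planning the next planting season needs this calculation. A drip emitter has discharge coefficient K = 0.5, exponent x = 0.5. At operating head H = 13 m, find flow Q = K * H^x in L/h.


Q = K * H^x
  = 0.5 * 13^0.5
  = 0.5 * 3.6056
  = 1.80 L/h


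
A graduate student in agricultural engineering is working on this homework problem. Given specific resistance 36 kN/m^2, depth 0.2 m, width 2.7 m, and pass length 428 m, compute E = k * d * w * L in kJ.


E = k * d * w * L
  = 36 * 0.2 * 2.7 * 428
  = 8320.32 kJ


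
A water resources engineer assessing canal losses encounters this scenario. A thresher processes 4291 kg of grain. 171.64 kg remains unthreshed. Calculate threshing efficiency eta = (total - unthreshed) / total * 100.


eta = (total - unthreshed) / total * 100
    = (4291 - 171.64) / 4291 * 100
    = 4119.36 / 4291 * 100
    = 96%


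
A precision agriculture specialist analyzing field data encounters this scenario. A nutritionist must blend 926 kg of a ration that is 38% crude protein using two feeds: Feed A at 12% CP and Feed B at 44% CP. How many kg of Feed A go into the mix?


parts_A = CP_b - target = 44 - 38 = 6
parts_B = target - CP_a = 38 - 12 = 26
total_parts = 6 + 26 = 32
Feed A = 926 * 6 / 32 = 173.63 kg
Feed B = 926 * 26 / 32 = 752.38 kg

173.63 kg


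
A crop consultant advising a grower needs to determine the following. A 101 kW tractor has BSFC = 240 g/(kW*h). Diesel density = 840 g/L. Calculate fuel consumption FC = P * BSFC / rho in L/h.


FC = P * BSFC / rho_fuel
   = 101 * 240 / 840
   = 24240 / 840
   = 28.86 L/h


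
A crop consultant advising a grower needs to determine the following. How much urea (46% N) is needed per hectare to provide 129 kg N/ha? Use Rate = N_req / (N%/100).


Rate = N_required / (N_content / 100)
     = 129 / (46 / 100)
     = 129 / 0.46
     = 280.43 kg/ha


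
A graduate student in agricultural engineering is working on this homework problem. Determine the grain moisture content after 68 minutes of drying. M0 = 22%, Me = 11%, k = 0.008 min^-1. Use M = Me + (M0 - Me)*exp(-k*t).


M = Me + (M0 - Me) * e^(-k*t)
  = 11 + (22 - 11) * e^(-0.008*68)
  = 11 + 11 * e^(-0.544)
  = 11 + 11 * 0.58042
  = 11 + 6.3846
  = 17.38%


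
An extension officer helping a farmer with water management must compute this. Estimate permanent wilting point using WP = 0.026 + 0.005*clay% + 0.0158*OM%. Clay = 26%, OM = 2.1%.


WP = 0.026 + 0.005*26 + 0.0158*2.1
   = 0.026 + 0.1300 + 0.0332
   = 0.1892


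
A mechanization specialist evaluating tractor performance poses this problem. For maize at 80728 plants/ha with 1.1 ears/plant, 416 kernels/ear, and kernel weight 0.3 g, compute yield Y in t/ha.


Y = density * ears * kernels * kw
  = 80728 * 1.1 * 416 * 0.3 g/ha
  = 11082339.84 g/ha
  = 11082.34 kg/ha = 11.08 t/ha


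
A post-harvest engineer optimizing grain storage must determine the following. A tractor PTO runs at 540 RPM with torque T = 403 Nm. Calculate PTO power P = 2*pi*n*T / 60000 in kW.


P = 2*pi*n*T / 60000
  = 2*pi * 540 * 403 / 60000
  = 1367346.79 / 60000
  = 22.79 kW


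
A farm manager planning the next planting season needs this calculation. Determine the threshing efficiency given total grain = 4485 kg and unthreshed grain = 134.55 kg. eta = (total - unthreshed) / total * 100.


eta = (total - unthreshed) / total * 100
    = (4485 - 134.55) / 4485 * 100
    = 4350.45 / 4485 * 100
    = 97%


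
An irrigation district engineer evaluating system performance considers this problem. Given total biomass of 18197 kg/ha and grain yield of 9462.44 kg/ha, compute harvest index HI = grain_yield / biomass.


HI = grain_yield / biomass
   = 9462.44 / 18197
   = 0.52


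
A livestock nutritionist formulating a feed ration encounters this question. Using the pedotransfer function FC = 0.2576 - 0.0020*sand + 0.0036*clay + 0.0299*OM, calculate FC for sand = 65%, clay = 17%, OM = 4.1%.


FC = 0.2576 - 0.0020*65 + 0.0036*17 + 0.0299*4.1
   = 0.2576 - 0.1300 + 0.0612 + 0.1226
   = 0.3114


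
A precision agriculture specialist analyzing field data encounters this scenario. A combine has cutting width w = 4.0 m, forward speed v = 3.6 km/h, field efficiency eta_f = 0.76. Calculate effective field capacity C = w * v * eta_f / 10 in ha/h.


C = w * v * eta_f / 10
  = 4.0 * 3.6 * 0.76 / 10
  = 10.94 / 10
  = 1.09 ha/h


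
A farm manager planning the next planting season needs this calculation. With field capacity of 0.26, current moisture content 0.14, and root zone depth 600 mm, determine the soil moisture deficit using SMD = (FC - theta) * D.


SMD = (FC - theta) * D
    = (0.26 - 0.14) * 600
    = 0.120 * 600
    = 72 mm


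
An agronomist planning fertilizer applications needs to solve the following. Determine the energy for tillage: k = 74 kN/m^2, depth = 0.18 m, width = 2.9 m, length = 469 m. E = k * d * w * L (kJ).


E = k * d * w * L
  = 74 * 0.18 * 2.9 * 469
  = 18116.53 kJ


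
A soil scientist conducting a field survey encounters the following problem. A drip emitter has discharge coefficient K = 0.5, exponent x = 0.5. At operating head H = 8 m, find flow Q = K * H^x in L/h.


Q = K * H^x
  = 0.5 * 8^0.5
  = 0.5 * 2.8284
  = 1.41 L/h


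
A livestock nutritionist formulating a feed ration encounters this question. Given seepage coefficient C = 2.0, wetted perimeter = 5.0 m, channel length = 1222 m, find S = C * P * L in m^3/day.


S = C * P * L
  = 2.0 * 5.0 * 1222
  = 12220 m^3/day


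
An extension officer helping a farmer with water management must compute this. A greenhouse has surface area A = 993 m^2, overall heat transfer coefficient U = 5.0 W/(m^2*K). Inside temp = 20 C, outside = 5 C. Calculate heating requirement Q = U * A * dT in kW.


dT = 20 - (5) = 15 K
Q = U * A * dT
  = 5.0 * 993 * 15
  = 74475 W = 74.48 kW


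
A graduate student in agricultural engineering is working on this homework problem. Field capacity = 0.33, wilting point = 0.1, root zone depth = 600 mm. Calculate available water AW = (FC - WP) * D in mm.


AW = (FC - WP) * D
   = (0.33 - 0.1) * 600
   = 0.23 * 600
   = 138 mm


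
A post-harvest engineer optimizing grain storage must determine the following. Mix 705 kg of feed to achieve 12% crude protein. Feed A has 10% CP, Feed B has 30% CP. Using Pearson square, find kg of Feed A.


parts_A = CP_b - target = 30 - 12 = 18
parts_B = target - CP_a = 12 - 10 = 2
total_parts = 18 + 2 = 20
Feed A = 705 * 18 / 20 = 634.50 kg
Feed B = 705 * 2 / 20 = 70.50 kg

634.50 kg


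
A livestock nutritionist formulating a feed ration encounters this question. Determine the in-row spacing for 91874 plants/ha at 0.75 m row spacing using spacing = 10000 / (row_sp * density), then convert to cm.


spacing = 10000 / (row_sp * density)
        = 10000 / (0.75 * 91874)
        = 10000 / 68905.50
        = 0.14513 m = 14.51 cm


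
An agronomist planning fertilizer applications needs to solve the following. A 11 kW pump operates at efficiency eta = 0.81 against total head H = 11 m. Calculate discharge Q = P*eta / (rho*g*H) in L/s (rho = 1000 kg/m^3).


Q = (P * 1000 * eta) / (rho * g * H)
  = (11 * 1000 * 0.81) / (1000 * 9.81 * 11)
  = 8910 / 107910
  = 0.08257 m^3/s = 82.57 L/s


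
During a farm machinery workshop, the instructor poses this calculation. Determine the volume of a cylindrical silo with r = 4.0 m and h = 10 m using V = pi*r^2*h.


V = pi * r^2 * h
  = pi * 4.0^2 * 10
  = pi * 16 * 10
  = 502.65 m^3


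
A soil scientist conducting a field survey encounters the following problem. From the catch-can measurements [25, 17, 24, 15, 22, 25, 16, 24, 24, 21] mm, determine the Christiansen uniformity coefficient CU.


xbar = 213 / 10 = 21.300
sum|xi - xbar| = 32.400
CU = 100 * (1 - 32.400 / (10 * 21.300))
   = 100 * (1 - 0.1521)
   = 84.79%


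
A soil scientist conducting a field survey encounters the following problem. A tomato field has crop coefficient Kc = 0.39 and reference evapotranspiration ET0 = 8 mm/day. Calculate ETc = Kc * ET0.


ETc = Kc * ET0
    = 0.39 * 8
    = 3.12 mm/day


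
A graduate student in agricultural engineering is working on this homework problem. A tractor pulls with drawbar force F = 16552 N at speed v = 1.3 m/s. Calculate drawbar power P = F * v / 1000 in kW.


P = F * v / 1000
  = 16552 * 1.3 / 1000
  = 21517.60 / 1000
  = 21.52 kW


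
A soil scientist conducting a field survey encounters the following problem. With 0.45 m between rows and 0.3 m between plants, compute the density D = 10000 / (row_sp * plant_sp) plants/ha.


D = 10000 / (row_sp * plant_sp)
  = 10000 / (0.45 * 0.3)
  = 10000 / 0.1350
  = 74074.07 plants/ha


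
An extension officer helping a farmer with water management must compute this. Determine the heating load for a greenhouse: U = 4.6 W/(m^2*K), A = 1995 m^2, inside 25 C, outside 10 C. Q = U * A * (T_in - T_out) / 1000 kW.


dT = 25 - (10) = 15 K
Q = U * A * dT
  = 4.6 * 1995 * 15
  = 137655 W = 137.66 kW


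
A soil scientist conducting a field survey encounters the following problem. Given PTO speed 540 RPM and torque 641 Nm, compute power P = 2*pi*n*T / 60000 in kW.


P = 2*pi*n*T / 60000
  = 2*pi * 540 * 641 / 60000
  = 2174861.76 / 60000
  = 36.25 kW


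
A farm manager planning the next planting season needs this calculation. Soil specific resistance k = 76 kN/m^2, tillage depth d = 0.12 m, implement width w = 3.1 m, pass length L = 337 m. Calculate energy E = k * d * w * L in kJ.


E = k * d * w * L
  = 76 * 0.12 * 3.1 * 337
  = 9527.66 kJ


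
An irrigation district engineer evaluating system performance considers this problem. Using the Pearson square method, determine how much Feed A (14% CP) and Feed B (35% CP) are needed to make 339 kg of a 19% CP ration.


parts_A = CP_b - target = 35 - 19 = 16
parts_B = target - CP_a = 19 - 14 = 5
total_parts = 16 + 5 = 21
Feed A = 339 * 16 / 21 = 258.29 kg
Feed B = 339 * 5 / 21 = 80.71 kg

258.29 kg


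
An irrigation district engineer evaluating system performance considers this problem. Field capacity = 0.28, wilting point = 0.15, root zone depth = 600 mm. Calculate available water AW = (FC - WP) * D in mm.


AW = (FC - WP) * D
   = (0.28 - 0.15) * 600
   = 0.13 * 600
   = 78 mm


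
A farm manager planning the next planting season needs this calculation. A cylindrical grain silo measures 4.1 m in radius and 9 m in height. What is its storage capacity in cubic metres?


V = pi * r^2 * h
  = pi * 4.1^2 * 9
  = pi * 16.81 * 9
  = 475.29 m^3


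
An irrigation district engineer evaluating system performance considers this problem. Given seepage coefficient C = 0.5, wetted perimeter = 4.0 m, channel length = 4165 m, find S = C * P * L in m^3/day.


S = C * P * L
  = 0.5 * 4.0 * 4165
  = 8330 m^3/day


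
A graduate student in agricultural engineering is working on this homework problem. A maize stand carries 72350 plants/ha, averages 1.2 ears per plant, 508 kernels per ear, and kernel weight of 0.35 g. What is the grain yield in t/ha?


Y = density * ears * kernels * kw
  = 72350 * 1.2 * 508 * 0.35 g/ha
  = 15436596.00 g/ha
  = 15436.60 kg/ha = 15.44 t/ha


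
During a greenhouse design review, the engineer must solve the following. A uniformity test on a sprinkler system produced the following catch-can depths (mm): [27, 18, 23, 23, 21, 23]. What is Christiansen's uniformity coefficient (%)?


xbar = 135 / 6 = 22.500
sum|xi - xbar| = 12
CU = 100 * (1 - 12 / (6 * 22.500))
   = 100 * (1 - 0.0889)
   = 91.11%


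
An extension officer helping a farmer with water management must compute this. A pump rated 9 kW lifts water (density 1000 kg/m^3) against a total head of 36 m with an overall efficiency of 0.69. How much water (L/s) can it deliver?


Q = (P * 1000 * eta) / (rho * g * H)
  = (9 * 1000 * 0.69) / (1000 * 9.81 * 36)
  = 6210 / 353160
  = 0.01758 m^3/s = 17.58 L/s


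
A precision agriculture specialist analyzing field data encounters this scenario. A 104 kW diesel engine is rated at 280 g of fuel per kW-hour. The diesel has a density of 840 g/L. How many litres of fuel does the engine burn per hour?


FC = P * BSFC / rho_fuel
   = 104 * 280 / 840
   = 29120 / 840
   = 34.67 L/h


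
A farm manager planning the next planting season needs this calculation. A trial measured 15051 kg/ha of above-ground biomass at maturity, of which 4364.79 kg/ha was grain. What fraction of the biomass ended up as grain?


HI = grain_yield / biomass
   = 4364.79 / 15051
   = 0.29


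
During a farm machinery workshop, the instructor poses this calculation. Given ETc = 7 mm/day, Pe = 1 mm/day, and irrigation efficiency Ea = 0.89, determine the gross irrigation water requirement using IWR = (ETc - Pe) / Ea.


IWR = (ETc - Pe) / Ea
    = (7 - 1) / 0.89
    = 6 / 0.89
    = 6.74 mm/day


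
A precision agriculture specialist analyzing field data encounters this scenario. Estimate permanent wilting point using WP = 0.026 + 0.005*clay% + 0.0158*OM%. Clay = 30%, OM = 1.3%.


WP = 0.026 + 0.005*30 + 0.0158*1.3
   = 0.026 + 0.1500 + 0.0205
   = 0.1965


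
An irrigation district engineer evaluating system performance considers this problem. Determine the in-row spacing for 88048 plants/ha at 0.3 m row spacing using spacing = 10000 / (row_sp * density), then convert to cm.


spacing = 10000 / (row_sp * density)
        = 10000 / (0.3 * 88048)
        = 10000 / 26414.40
        = 0.37858 m = 37.86 cm


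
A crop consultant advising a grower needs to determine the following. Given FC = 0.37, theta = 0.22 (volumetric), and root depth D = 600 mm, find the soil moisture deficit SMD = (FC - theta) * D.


SMD = (FC - theta) * D
    = (0.37 - 0.22) * 600
    = 0.150 * 600
    = 90 mm


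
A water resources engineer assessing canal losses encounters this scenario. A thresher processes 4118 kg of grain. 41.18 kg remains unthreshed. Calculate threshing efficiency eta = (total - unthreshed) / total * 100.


eta = (total - unthreshed) / total * 100
    = (4118 - 41.18) / 4118 * 100
    = 4076.82 / 4118 * 100
    = 99%


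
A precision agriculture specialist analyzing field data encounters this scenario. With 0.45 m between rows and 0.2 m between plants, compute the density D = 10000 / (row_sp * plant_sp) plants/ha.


D = 10000 / (row_sp * plant_sp)
  = 10000 / (0.45 * 0.2)
  = 10000 / 0.0900
  = 111111.11 plants/ha


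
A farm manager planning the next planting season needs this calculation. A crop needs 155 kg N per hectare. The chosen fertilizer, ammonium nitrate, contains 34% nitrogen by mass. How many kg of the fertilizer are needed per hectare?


Rate = N_required / (N_content / 100)
     = 155 / (34 / 100)
     = 155 / 0.34
     = 455.88 kg/ha


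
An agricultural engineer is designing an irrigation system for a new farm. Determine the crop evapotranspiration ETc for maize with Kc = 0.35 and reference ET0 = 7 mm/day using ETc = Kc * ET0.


ETc = Kc * ET0
    = 0.35 * 7
    = 2.45 mm/day


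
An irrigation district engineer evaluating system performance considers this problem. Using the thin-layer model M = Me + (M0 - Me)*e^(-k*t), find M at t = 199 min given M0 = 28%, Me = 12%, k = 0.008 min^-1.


M = Me + (M0 - Me) * e^(-k*t)
  = 12 + (28 - 12) * e^(-0.008*199)
  = 12 + 16 * e^(-1.592)
  = 12 + 16 * 0.20352
  = 12 + 3.2563
  = 15.26%


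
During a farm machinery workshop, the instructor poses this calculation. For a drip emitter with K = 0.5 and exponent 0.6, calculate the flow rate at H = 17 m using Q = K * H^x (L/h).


Q = K * H^x
  = 0.5 * 17^0.6
  = 0.5 * 5.4736
  = 2.74 L/h


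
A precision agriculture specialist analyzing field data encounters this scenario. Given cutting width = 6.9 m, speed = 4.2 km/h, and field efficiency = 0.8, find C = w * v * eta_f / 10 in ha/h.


C = w * v * eta_f / 10
  = 6.9 * 4.2 * 0.8 / 10
  = 23.18 / 10
  = 2.32 ha/h


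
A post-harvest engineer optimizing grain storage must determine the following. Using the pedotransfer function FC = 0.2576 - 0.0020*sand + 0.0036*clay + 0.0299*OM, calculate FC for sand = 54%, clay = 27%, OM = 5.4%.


FC = 0.2576 - 0.0020*54 + 0.0036*27 + 0.0299*5.4
   = 0.2576 - 0.1080 + 0.0972 + 0.1615
   = 0.4083


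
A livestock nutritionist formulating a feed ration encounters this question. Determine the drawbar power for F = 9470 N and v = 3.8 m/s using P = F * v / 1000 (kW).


P = F * v / 1000
  = 9470 * 3.8 / 1000
  = 35986 / 1000
  = 35.99 kW


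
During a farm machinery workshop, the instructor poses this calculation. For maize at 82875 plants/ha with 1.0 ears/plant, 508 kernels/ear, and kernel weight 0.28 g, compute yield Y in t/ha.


Y = density * ears * kernels * kw
  = 82875 * 1.0 * 508 * 0.28 g/ha
  = 11788140.00 g/ha
  = 11788.14 kg/ha = 11.79 t/ha


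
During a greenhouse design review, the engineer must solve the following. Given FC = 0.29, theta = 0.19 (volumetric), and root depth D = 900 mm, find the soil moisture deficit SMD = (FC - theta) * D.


SMD = (FC - theta) * D
    = (0.29 - 0.19) * 900
    = 0.100 * 900
    = 90 mm


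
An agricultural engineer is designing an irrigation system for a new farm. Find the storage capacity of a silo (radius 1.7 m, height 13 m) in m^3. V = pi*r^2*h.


V = pi * r^2 * h
  = pi * 1.7^2 * 13
  = pi * 2.89 * 13
  = 118.03 m^3


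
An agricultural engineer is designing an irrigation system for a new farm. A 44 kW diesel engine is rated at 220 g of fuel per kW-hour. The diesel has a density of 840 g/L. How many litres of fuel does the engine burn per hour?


FC = P * BSFC / rho_fuel
   = 44 * 220 / 840
   = 9680 / 840
   = 11.52 L/h


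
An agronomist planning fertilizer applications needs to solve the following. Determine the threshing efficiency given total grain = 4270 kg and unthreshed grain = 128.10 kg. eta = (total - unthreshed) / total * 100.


eta = (total - unthreshed) / total * 100
    = (4270 - 128.10) / 4270 * 100
    = 4141.90 / 4270 * 100
    = 97%


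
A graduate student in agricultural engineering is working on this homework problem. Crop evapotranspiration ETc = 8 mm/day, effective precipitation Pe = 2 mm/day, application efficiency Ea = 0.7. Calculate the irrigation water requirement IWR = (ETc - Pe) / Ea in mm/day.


IWR = (ETc - Pe) / Ea
    = (8 - 2) / 0.7
    = 6 / 0.7
    = 8.57 mm/day


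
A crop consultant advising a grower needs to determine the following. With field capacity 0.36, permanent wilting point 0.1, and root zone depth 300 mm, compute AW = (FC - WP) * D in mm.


AW = (FC - WP) * D
   = (0.36 - 0.1) * 300
   = 0.26 * 300
   = 78 mm


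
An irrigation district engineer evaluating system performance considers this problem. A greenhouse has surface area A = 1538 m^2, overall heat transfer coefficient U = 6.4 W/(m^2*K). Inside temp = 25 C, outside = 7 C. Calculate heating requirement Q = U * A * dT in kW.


dT = 25 - (7) = 18 K
Q = U * A * dT
  = 6.4 * 1538 * 18
  = 177177.60 W = 177.18 kW


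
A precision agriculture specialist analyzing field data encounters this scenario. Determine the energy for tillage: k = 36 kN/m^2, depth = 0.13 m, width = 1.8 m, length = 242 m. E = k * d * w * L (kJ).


E = k * d * w * L
  = 36 * 0.13 * 1.8 * 242
  = 2038.61 kJ


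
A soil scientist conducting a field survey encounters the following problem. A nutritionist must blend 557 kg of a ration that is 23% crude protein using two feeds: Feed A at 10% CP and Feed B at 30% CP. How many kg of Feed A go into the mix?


parts_A = CP_b - target = 30 - 23 = 7
parts_B = target - CP_a = 23 - 10 = 13
total_parts = 7 + 13 = 20
Feed A = 557 * 7 / 20 = 194.95 kg
Feed B = 557 * 13 / 20 = 362.05 kg

194.95 kg


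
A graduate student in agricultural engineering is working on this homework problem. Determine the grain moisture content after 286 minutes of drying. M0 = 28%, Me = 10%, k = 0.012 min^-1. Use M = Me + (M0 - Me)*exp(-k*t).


M = Me + (M0 - Me) * e^(-k*t)
  = 10 + (28 - 10) * e^(-0.012*286)
  = 10 + 18 * e^(-3.432)
  = 10 + 18 * 0.03232
  = 10 + 0.5818
  = 10.58%


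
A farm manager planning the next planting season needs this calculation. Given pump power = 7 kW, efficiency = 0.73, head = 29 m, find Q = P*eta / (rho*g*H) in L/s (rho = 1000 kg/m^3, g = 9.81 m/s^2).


Q = (P * 1000 * eta) / (rho * g * H)
  = (7 * 1000 * 0.73) / (1000 * 9.81 * 29)
  = 5110 / 284490
  = 0.01796 m^3/s = 17.96 L/s


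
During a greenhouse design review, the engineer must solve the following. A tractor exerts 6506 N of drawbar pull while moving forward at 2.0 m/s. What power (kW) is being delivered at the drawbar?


P = F * v / 1000
  = 6506 * 2.0 / 1000
  = 13012 / 1000
  = 13.01 kW


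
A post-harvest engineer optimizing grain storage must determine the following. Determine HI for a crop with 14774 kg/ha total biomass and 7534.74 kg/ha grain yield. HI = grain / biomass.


HI = grain_yield / biomass
   = 7534.74 / 14774
   = 0.51


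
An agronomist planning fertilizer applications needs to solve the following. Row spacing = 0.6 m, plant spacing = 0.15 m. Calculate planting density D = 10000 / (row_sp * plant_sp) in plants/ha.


D = 10000 / (row_sp * plant_sp)
  = 10000 / (0.6 * 0.15)
  = 10000 / 0.0900
  = 111111.11 plants/ha


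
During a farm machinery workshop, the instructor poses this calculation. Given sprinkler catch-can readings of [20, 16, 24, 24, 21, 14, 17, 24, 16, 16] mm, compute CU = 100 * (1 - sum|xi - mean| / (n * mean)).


xbar = 192 / 10 = 19.200
sum|xi - xbar| = 34
CU = 100 * (1 - 34 / (10 * 19.200))
   = 100 * (1 - 0.1771)
   = 82.29%


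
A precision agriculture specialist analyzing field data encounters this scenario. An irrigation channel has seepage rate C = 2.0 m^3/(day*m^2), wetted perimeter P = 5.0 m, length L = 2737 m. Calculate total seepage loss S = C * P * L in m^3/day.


S = C * P * L
  = 2.0 * 5.0 * 2737
  = 27370 m^3/day


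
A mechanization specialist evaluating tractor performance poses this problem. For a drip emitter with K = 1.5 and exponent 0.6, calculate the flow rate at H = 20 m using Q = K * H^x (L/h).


Q = K * H^x
  = 1.5 * 20^0.6
  = 1.5 * 6.0342
  = 9.05 L/h


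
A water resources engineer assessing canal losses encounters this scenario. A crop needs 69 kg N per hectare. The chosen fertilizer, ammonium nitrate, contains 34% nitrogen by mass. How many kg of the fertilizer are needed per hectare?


Rate = N_required / (N_content / 100)
     = 69 / (34 / 100)
     = 69 / 0.34
     = 202.94 kg/ha


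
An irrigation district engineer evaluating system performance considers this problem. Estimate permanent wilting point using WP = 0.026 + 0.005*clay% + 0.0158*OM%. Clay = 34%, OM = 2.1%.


WP = 0.026 + 0.005*34 + 0.0158*2.1
   = 0.026 + 0.1700 + 0.0332
   = 0.2292


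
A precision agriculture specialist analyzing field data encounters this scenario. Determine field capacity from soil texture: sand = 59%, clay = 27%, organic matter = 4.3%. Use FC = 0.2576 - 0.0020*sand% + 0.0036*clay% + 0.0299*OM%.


FC = 0.2576 - 0.0020*59 + 0.0036*27 + 0.0299*4.3
   = 0.2576 - 0.1180 + 0.0972 + 0.1286
   = 0.3654


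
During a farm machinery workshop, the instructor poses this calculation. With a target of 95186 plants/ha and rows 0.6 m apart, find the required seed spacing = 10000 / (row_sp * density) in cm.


spacing = 10000 / (row_sp * density)
        = 10000 / (0.6 * 95186)
        = 10000 / 57111.60
        = 0.17510 m = 17.51 cm


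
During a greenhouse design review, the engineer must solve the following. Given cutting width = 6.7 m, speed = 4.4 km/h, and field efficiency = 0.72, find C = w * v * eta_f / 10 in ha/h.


C = w * v * eta_f / 10
  = 6.7 * 4.4 * 0.72 / 10
  = 21.23 / 10
  = 2.12 ha/h


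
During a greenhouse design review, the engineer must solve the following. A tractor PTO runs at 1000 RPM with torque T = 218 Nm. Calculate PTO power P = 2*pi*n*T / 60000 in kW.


P = 2*pi*n*T / 60000
  = 2*pi * 1000 * 218 / 60000
  = 1369734.40 / 60000
  = 22.83 kW


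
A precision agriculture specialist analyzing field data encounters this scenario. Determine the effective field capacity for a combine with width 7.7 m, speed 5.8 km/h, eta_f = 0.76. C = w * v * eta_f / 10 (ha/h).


C = w * v * eta_f / 10
  = 7.7 * 5.8 * 0.76 / 10
  = 33.94 / 10
  = 3.39 ha/h


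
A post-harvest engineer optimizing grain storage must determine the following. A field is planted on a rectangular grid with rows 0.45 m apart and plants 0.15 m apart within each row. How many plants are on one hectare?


D = 10000 / (row_sp * plant_sp)
  = 10000 / (0.45 * 0.15)
  = 10000 / 0.0675
  = 148148.15 plants/ha


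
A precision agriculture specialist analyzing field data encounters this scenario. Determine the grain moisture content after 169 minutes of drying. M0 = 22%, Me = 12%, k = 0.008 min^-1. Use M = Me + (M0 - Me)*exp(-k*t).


M = Me + (M0 - Me) * e^(-k*t)
  = 12 + (22 - 12) * e^(-0.008*169)
  = 12 + 10 * e^(-1.352)
  = 12 + 10 * 0.25872
  = 12 + 2.5872
  = 14.59%


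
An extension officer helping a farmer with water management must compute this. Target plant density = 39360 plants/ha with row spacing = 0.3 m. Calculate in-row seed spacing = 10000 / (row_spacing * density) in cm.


spacing = 10000 / (row_sp * density)
        = 10000 / (0.3 * 39360)
        = 10000 / 11808
        = 0.84688 m = 84.69 cm


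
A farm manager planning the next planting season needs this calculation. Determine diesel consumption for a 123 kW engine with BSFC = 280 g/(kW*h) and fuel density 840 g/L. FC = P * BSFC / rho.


FC = P * BSFC / rho_fuel
   = 123 * 280 / 840
   = 34440 / 840
   = 41 L/h


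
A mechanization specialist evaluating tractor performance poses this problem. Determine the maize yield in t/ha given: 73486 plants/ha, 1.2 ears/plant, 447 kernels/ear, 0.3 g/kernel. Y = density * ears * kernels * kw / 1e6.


Y = density * ears * kernels * kw
  = 73486 * 1.2 * 447 * 0.3 g/ha
  = 11825367.12 g/ha
  = 11825.37 kg/ha = 11.83 t/ha


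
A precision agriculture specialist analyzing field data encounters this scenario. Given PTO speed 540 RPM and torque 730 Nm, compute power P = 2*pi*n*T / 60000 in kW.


P = 2*pi*n*T / 60000
  = 2*pi * 540 * 730 / 60000
  = 2476831.65 / 60000
  = 41.28 kW


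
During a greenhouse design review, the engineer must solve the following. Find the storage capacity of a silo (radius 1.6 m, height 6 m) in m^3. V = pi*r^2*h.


V = pi * r^2 * h
  = pi * 1.6^2 * 6
  = pi * 2.56 * 6
  = 48.25 m^3


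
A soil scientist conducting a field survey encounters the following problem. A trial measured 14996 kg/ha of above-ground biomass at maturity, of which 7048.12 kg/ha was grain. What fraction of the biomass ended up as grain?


HI = grain_yield / biomass
   = 7048.12 / 14996
   = 0.47


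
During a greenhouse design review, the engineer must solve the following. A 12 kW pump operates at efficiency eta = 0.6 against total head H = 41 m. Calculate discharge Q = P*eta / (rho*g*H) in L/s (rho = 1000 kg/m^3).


Q = (P * 1000 * eta) / (rho * g * H)
  = (12 * 1000 * 0.6) / (1000 * 9.81 * 41)
  = 7200 / 402210
  = 0.01790 m^3/s = 17.90 L/s


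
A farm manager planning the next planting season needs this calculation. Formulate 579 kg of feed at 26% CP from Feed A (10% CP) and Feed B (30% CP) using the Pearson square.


parts_A = CP_b - target = 30 - 26 = 4
parts_B = target - CP_a = 26 - 10 = 16
total_parts = 4 + 16 = 20
Feed A = 579 * 4 / 20 = 115.80 kg
Feed B = 579 * 16 / 20 = 463.20 kg

115.80 kg


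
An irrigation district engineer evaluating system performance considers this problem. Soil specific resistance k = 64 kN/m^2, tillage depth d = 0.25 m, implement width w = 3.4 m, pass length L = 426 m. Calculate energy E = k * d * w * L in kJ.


E = k * d * w * L
  = 64 * 0.25 * 3.4 * 426
  = 23174.40 kJ


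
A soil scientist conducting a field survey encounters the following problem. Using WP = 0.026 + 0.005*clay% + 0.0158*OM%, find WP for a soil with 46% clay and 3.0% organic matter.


WP = 0.026 + 0.005*46 + 0.0158*3.0
   = 0.026 + 0.2300 + 0.0474
   = 0.3034


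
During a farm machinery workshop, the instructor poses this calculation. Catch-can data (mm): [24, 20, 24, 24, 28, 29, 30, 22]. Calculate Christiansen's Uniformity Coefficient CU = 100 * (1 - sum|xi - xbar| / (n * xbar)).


xbar = 201 / 8 = 25.125
sum|xi - xbar| = 23.250
CU = 100 * (1 - 23.250 / (8 * 25.125))
   = 100 * (1 - 0.1157)
   = 88.43%


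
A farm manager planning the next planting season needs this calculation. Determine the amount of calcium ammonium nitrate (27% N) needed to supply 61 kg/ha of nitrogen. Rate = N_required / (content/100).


Rate = N_required / (N_content / 100)
     = 61 / (27 / 100)
     = 61 / 0.27
     = 225.93 kg/ha


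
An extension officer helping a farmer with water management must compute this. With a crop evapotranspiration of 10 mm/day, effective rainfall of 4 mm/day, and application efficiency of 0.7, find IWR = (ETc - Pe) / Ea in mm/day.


IWR = (ETc - Pe) / Ea
    = (10 - 4) / 0.7
    = 6 / 0.7
    = 8.57 mm/day


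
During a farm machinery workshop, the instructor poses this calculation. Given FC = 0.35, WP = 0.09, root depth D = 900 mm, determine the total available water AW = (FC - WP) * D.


AW = (FC - WP) * D
   = (0.35 - 0.09) * 900
   = 0.26 * 900
   = 234 mm


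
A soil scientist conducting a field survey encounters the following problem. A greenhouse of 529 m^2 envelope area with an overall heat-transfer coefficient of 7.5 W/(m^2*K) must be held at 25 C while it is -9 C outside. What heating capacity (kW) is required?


dT = 25 - (-9) = 34 K
Q = U * A * dT
  = 7.5 * 529 * 34
  = 134895 W = 134.90 kW


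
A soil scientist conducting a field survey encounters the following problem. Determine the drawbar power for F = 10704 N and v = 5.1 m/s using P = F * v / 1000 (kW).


P = F * v / 1000
  = 10704 * 5.1 / 1000
  = 54590.40 / 1000
  = 54.59 kW


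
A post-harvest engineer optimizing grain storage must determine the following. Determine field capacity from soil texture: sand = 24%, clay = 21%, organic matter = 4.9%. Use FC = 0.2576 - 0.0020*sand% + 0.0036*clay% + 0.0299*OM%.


FC = 0.2576 - 0.0020*24 + 0.0036*21 + 0.0299*4.9
   = 0.2576 - 0.0480 + 0.0756 + 0.1465
   = 0.4317


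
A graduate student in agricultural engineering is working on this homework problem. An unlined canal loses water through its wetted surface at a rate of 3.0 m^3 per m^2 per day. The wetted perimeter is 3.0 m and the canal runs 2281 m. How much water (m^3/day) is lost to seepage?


S = C * P * L
  = 3.0 * 3.0 * 2281
  = 20529 m^3/day


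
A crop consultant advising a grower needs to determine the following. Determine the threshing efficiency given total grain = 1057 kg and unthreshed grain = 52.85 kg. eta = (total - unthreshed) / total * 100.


eta = (total - unthreshed) / total * 100
    = (1057 - 52.85) / 1057 * 100
    = 1004.15 / 1057 * 100
    = 95%


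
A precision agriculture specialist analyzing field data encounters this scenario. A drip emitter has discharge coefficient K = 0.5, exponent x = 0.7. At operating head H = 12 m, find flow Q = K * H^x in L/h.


Q = K * H^x
  = 0.5 * 12^0.7
  = 0.5 * 5.6941
  = 2.85 L/h


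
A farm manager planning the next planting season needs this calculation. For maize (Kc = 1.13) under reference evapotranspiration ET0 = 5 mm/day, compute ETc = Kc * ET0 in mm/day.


ETc = Kc * ET0
    = 1.13 * 5
    = 5.65 mm/day


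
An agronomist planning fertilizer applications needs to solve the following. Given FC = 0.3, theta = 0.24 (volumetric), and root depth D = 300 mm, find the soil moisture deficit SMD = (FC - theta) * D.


SMD = (FC - theta) * D
    = (0.3 - 0.24) * 300
    = 0.060 * 300
    = 18 mm


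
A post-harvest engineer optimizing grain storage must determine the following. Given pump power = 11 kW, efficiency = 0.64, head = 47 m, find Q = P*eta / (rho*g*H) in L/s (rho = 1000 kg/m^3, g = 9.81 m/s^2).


Q = (P * 1000 * eta) / (rho * g * H)
  = (11 * 1000 * 0.64) / (1000 * 9.81 * 47)
  = 7040 / 461070
  = 0.01527 m^3/s = 15.27 L/s


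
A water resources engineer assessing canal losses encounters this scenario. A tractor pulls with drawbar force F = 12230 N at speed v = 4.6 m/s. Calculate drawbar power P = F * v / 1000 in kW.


P = F * v / 1000
  = 12230 * 4.6 / 1000
  = 56258 / 1000
  = 56.26 kW


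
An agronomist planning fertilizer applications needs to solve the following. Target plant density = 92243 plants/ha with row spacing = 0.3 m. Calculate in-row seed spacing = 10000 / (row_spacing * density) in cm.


spacing = 10000 / (row_sp * density)
        = 10000 / (0.3 * 92243)
        = 10000 / 27672.90
        = 0.36136 m = 36.14 cm


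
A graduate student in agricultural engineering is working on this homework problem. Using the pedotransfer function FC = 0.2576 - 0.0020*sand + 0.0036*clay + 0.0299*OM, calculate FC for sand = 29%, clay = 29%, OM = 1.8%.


FC = 0.2576 - 0.0020*29 + 0.0036*29 + 0.0299*1.8
   = 0.2576 - 0.0580 + 0.1044 + 0.0538
   = 0.3578


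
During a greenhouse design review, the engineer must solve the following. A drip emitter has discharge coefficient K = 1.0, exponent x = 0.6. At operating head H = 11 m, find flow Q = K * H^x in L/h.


Q = K * H^x
  = 1.0 * 11^0.6
  = 1.0 * 4.2154
  = 4.22 L/h


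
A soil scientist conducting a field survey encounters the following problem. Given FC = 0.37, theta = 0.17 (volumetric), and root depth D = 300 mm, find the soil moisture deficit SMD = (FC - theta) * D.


SMD = (FC - theta) * D
    = (0.37 - 0.17) * 300
    = 0.200 * 300
    = 60 mm


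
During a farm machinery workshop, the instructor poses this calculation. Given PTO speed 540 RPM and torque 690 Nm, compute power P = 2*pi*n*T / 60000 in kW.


P = 2*pi*n*T / 60000
  = 2*pi * 540 * 690 / 60000
  = 2341114.85 / 60000
  = 39.02 kW


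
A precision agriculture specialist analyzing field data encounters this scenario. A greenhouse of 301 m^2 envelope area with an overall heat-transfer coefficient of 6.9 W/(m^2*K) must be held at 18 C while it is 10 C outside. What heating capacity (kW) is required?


dT = 18 - (10) = 8 K
Q = U * A * dT
  = 6.9 * 301 * 8
  = 16615.20 W = 16.62 kW


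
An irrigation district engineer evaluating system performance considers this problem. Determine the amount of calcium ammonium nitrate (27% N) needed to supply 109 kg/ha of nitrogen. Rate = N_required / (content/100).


Rate = N_required / (N_content / 100)
     = 109 / (27 / 100)
     = 109 / 0.27
     = 403.70 kg/ha


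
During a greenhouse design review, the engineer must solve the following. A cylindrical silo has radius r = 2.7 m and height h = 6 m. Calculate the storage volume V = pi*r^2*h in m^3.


V = pi * r^2 * h
  = pi * 2.7^2 * 6
  = pi * 7.29 * 6
  = 137.41 m^3


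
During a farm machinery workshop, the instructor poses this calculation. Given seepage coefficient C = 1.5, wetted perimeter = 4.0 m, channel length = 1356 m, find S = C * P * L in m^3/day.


S = C * P * L
  = 1.5 * 4.0 * 1356
  = 8136 m^3/day


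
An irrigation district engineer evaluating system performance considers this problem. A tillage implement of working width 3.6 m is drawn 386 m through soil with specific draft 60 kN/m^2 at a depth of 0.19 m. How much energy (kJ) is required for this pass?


E = k * d * w * L
  = 60 * 0.19 * 3.6 * 386
  = 15841.44 kJ


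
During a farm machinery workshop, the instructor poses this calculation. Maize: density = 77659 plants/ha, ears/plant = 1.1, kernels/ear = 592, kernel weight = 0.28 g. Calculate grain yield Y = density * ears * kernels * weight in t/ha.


Y = density * ears * kernels * kw
  = 77659 * 1.1 * 592 * 0.28 g/ha
  = 14160031.42 g/ha
  = 14160.03 kg/ha = 14.16 t/ha


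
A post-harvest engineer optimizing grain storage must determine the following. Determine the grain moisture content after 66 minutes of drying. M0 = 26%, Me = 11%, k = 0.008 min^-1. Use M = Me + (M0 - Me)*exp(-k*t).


M = Me + (M0 - Me) * e^(-k*t)
  = 11 + (26 - 11) * e^(-0.008*66)
  = 11 + 15 * e^(-0.528)
  = 11 + 15 * 0.58978
  = 11 + 8.8468
  = 19.85%


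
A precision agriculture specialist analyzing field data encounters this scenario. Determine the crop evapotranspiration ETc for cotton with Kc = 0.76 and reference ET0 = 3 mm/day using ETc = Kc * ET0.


ETc = Kc * ET0
    = 0.76 * 3
    = 2.28 mm/day


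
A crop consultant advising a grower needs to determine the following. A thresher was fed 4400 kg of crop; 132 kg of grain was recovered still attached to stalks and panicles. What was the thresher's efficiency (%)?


eta = (total - unthreshed) / total * 100
    = (4400 - 132) / 4400 * 100
    = 4268 / 4400 * 100
    = 97%
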